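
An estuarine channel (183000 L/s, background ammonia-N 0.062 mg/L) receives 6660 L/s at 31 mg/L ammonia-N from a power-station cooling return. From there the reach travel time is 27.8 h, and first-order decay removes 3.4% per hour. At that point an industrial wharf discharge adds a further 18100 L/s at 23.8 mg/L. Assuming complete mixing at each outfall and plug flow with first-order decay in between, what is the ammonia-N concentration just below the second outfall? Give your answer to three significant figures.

Flow-weighted average: C = (183000·0.06200 + 6660·31.00) / 189700 = 217800/189700 = 1.148 mg/L; combined flow 189700 L/s.
3.4%/h lost → k = −ln(1 − 0.034) = 0.03459 h⁻¹.
Decay over the reach: 1.148·exp(−kt) = 1.148·0.3823 = 0.4390 mg/L.
At the second outfall, C = (189700·0.4390 + 18100·23.80) / (189700 + 18100) = 2.474 mg/L.

2.47 mg/L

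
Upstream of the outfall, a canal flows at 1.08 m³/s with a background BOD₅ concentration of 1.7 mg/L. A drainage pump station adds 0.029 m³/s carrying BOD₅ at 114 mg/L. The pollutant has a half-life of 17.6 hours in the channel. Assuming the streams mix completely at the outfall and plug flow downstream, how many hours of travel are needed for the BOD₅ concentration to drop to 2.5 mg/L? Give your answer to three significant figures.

Conservation of mass: C = (1.080·1.700 + 0.02900·114.0) / 1.109 = 5.142/1.109 = 4.637 mg/L.
Half-life 17.6 h → k = ln 2 / 17.6 = 0.03938 h⁻¹ = 0.9452 d⁻¹.
4.637·exp(−k·t) = 2.5 → t = ln(4.637/2.5)/k = 56460 s = 15.68 h.

15.7 h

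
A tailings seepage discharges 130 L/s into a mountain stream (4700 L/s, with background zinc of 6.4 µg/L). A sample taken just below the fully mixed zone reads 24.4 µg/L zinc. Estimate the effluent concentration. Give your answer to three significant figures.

Mass balance: 4700·6.400 + 130.0·Cₑ = 4830·24.40
→ Cₑ = (4830·24.40 − 4700·6.400) / 130.0 = 675.2 µg/L.

675 µg/L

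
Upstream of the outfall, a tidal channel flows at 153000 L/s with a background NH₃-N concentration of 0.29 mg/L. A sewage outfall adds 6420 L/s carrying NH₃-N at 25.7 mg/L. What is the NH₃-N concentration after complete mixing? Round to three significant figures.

Mass balance: C = (153000·0.2900 + 6420·25.70) / 159400 = 209400/159400 = 1.313 mg/L.

1.31 mg/L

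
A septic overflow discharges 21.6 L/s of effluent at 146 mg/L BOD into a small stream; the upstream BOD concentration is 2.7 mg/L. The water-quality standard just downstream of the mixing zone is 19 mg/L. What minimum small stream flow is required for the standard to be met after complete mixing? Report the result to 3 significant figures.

168 L/s

Set C_mix = 19: (Q·2.700 + 21.60·146.0) / (Q + 21.60) = 19
→ Q = 21.60·(146.0 − 19)/(19 − 2.700) = 168.3 L/s.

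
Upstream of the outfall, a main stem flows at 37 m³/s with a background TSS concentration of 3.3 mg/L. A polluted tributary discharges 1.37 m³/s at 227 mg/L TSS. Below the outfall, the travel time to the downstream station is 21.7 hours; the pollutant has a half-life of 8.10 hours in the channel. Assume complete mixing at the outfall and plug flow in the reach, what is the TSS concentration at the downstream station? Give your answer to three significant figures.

1.76 mg/L

Conservation of mass: C = (37.00·3.300 + 1.370·227.0) / 38.37 = 433.1/38.37 = 11.29 mg/L.
Half-life 8.10 h → k = ln 2 / 8.10 = 0.08557 h⁻¹ = 2.054 d⁻¹.
Applying C = C₀e^(−kt): 11.29 × 0.1561 = 1.762 mg/L.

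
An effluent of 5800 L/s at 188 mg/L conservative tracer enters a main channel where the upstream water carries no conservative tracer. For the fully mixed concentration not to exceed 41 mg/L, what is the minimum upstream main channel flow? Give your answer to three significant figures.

Set C_mix = 41: (Q·0 + 5800·188.0) / (Q + 5800) = 41
→ Q = 5800·(188.0 − 41)/(41 − 0) = 20800 L/s.

20800 L/s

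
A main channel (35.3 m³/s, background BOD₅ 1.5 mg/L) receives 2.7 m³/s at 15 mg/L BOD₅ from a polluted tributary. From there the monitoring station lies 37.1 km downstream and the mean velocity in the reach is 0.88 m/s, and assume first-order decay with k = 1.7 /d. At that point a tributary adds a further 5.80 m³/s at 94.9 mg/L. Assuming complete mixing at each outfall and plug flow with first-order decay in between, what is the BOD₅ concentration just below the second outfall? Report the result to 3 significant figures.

Mass balance: C = (35.30·1.500 + 2.700·15.00) / 38.00 = 93.45/38.00 = 2.459 mg/L; combined flow 38.00 m³/s.
Travel time t = 37.1·1000 / 0.88 = 42160 s = 11.71 h.
Applying C = C₀e^(−kt): 2.459 × 0.4363 = 1.073 mg/L.
Second outfall: C = (38.00·1.073 + 5.800·94.90)/43.80 = 13.50 mg/L.

13.5 mg/L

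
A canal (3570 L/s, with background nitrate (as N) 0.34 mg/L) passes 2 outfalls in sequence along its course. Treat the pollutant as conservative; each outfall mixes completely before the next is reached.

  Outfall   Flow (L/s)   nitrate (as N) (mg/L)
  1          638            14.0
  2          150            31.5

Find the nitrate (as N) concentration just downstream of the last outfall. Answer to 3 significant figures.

Below outfall 1: Q → 4208 L/s, C = (3570·0.3400 + 638.0·14.00)/4208 = 2.411 mg/L.
Below outfall 2: Q → 4358 L/s, C = (4208·2.411 + 150.0·31.50)/4358 = 3.412 mg/L.

3.41 mg/L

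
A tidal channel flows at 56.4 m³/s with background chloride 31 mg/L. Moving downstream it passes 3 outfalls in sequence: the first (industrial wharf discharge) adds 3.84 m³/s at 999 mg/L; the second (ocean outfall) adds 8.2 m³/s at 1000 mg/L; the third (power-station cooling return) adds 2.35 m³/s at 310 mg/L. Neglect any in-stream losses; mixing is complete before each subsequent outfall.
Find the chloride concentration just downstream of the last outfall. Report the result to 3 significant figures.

Outfall 1: combined Q = 60.24 m³/s; C = (56.40·31.00 + 3.840·999.0)/60.24 = 92.71 mg/L.
Outfall 2: combined Q = 68.44 m³/s; C = (60.24·92.71 + 8.200·1000)/68.44 = 201.4 mg/L.
Outfall 3: combined Q = 70.79 m³/s; C = (68.44·201.4 + 2.350·310.0)/70.79 = 205.0 mg/L.

205 mg/L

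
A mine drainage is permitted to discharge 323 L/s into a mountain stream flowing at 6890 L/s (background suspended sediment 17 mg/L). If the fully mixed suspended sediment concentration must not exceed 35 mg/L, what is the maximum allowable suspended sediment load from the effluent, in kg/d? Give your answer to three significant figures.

Mass balance at the limit: 6890·17.00 + 323.0·Cₑ = 7213·35 → Cₑ = 419.0 mg/L.
323.0 L/s = 0.3230 m³/s. Load = 0.3230 m³/s × 419.0 g/m³ × 86 400 s/d = 11690 kg/d.

11700 kg/d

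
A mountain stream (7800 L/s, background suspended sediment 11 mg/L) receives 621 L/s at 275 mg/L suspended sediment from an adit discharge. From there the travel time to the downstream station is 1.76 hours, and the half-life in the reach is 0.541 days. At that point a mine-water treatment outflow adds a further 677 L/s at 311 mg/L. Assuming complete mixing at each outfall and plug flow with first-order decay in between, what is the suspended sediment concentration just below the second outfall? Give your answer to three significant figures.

48.8 mg/L

Flow-weighted average: C = (7800·11.00 + 621.0·275.0) / 8421 = 256600/8421 = 30.47 mg/L; combined flow 8421 L/s.
Half-life 0.541 d → k = ln 2 / 0.541 = 1.281 d⁻¹.
After decay, C = 30.47 × e^(−kt) = 30.47 × 0.9103 = 27.74 mg/L.
Second outfall: C = (8421·27.74 + 677.0·311.0)/9098 = 48.81 mg/L.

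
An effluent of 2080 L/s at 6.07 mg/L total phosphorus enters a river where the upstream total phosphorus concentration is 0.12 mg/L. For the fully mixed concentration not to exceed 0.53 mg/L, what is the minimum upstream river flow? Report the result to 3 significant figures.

28100 L/s

Set C_mix = 0.53: (Q·0.1200 + 2080·6.070) / (Q + 2080) = 0.53
→ Q = 2080·(6.070 − 0.53)/(0.53 − 0.1200) = 28110 L/s.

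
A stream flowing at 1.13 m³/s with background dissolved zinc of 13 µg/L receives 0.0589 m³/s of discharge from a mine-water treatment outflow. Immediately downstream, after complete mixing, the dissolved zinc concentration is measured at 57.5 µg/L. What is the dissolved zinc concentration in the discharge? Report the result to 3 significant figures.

911 µg/L

Mass balance: 1.130·13.00 + 0.05890·Cₑ = 1.189·57.50
→ Cₑ = (1.189·57.50 − 1.130·13.00) / 0.05890 = 911.2 µg/L.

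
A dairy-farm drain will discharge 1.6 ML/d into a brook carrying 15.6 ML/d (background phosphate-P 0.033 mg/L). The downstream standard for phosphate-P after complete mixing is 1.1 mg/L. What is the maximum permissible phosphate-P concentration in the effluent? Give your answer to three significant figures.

11.5 mg/L

At the limit, (Qr·Cr + Qe·Cₑ)/(Qr + Qe) = 1.1:
Cₑ = (17.20·1.1 − 15.60·0.03300) / 1.600 = 11.50 mg/L.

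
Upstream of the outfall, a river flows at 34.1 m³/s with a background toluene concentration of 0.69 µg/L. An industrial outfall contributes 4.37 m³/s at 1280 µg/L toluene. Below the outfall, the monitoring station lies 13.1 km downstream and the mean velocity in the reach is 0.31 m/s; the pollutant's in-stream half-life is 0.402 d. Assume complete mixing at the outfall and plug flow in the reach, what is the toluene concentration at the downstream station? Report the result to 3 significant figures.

Conservation of mass: C = (34.10·0.6900 + 4.370·1280) / 38.47 = 5617/38.47 = 146.0 µg/L.
Travel time t = 13.1·1000 / 0.31 = 42260 s = 11.74 h.
Half-life 0.402 d → k = ln 2 / 0.402 = 1.724 d⁻¹.
First-order decay: C = 146.0·exp(−k·t) = 146.0·0.4303 = 62.83 µg/L.

62.8 µg/L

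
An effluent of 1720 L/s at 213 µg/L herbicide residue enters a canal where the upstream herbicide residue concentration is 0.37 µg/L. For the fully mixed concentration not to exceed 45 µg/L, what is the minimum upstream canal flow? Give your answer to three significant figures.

Set C_mix = 45: (Q·0.3700 + 1720·213.0) / (Q + 1720) = 45
→ Q = 1720·(213.0 − 45)/(45 − 0.3700) = 6475 L/s.

6470 L/s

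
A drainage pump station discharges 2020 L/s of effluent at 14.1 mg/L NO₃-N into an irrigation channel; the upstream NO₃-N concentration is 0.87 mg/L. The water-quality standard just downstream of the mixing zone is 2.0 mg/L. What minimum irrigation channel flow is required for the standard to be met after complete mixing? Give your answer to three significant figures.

Set C_mix = 2.0: (Q·0.8700 + 2020·14.10) / (Q + 2020) = 2.0
→ Q = 2020·(14.10 − 2.0)/(2.0 − 0.8700) = 21630 L/s.

21600 L/s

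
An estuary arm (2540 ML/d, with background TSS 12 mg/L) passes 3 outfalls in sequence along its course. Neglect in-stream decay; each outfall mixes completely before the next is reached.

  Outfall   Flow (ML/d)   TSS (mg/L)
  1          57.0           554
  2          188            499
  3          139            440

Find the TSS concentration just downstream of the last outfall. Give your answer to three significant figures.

74.2 mg/L

After outfall 1: Q = 2540 + 57.00 = 2597 ML/d; C = (2540·12.00 + 57.00·554.0)/2597 = 23.90 mg/L.
After outfall 2: Q = 2597 + 188.0 = 2785 ML/d; C = (2597·23.90 + 188.0·499.0)/2785 = 55.97 mg/L.
After outfall 3: Q = 2785 + 139.0 = 2924 ML/d; C = (2785·55.97 + 139.0·440.0)/2924 = 74.22 mg/L.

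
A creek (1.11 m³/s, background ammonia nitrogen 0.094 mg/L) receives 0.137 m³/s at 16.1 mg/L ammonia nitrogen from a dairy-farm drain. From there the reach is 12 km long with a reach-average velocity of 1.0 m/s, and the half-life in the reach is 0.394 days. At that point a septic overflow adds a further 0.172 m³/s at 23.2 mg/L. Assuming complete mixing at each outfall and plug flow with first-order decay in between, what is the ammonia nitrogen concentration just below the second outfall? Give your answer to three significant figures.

4.09 mg/L

Flow-weighted average: C = (1.110·0.09400 + 0.1370·16.10) / 1.247 = 2.310/1.247 = 1.852 mg/L; combined flow 1.247 m³/s.
Travel time t = 12·1000 / 1.0 = 12000 s = 3.333 h.
Half-life 0.394 d → k = ln 2 / 0.394 = 1.759 d⁻¹.
First-order decay: C = 1.852·exp(−k·t) = 1.852·0.7832 = 1.451 mg/L.
At the second outfall, C = (1.247·1.451 + 0.1720·23.20) / (1.247 + 0.1720) = 4.087 mg/L.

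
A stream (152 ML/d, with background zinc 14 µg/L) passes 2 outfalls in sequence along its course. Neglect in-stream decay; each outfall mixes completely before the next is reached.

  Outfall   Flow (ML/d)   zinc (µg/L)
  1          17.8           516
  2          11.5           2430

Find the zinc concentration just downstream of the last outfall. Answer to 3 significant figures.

After outfall 1: Q = 152.0 + 17.80 = 169.8 ML/d; C = (152.0·14.00 + 17.80·516.0)/169.8 = 66.62 µg/L.
After outfall 2: Q = 169.8 + 11.50 = 181.3 ML/d; C = (169.8·66.62 + 11.50·2430)/181.3 = 216.5 µg/L.

217 µg/L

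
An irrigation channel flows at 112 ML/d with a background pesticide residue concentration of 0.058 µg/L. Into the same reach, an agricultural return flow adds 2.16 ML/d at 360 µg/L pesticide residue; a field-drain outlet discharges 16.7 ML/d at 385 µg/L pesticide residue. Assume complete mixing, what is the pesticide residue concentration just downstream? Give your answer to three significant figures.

55.1 µg/L

Flow-weighted average: C = (112.0·0.05800 + 2.160·360.0 + 16.70·385.0) / 130.9 = 7214/130.9 = 55.12 µg/L.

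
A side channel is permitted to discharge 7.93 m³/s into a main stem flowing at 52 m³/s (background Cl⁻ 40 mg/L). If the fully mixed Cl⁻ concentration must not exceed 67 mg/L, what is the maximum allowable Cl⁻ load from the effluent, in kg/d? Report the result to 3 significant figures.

Mass balance at the limit: 52.00·40.00 + 7.930·Cₑ = 59.93·67 → Cₑ = 244.0 mg/L.
Load = 7.930 m³/s × 244.0 g/m³ × 86 400 s/d = 167200 kg/d.

167000 kg/d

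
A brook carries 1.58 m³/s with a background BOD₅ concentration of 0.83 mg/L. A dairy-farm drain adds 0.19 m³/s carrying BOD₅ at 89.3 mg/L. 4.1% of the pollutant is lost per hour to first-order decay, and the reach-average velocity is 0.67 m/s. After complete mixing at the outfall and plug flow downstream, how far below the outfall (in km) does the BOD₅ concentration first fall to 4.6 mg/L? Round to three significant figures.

46.6 km

Mixed concentration C = ΣQC/ΣQ = (1.580·0.8300 + 0.1900·89.30) / 1.770 = 18.28/1.770 = 10.33 mg/L.
4.1%/h lost → k = −ln(1 − 0.041) = 0.04186 h⁻¹.
Set 10.33·exp(−k·t) = 4.6 → t = ln(10.33/4.6)/k = 69540 s = 19.32 h.
Distance = v·t = 0.67·69540 = 46590 m = 46.59 km.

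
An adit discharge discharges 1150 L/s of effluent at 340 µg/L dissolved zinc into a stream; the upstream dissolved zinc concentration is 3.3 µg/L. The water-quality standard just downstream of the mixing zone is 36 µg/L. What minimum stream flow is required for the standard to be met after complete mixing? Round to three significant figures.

10700 L/s

Set C_mix = 36: (Q·3.300 + 1150·340.0) / (Q + 1150) = 36
→ Q = 1150·(340.0 − 36)/(36 − 3.300) = 10690 L/s.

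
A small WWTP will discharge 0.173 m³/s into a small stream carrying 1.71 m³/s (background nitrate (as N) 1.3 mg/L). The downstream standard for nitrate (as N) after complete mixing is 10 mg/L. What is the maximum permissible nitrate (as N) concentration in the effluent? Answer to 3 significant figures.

96.0 mg/L

At the limit, (Qr·Cr + Qe·Cₑ)/(Qr + Qe) = 10:
Cₑ = (1.883·10 − 1.710·1.300) / 0.1730 = 95.99 mg/L.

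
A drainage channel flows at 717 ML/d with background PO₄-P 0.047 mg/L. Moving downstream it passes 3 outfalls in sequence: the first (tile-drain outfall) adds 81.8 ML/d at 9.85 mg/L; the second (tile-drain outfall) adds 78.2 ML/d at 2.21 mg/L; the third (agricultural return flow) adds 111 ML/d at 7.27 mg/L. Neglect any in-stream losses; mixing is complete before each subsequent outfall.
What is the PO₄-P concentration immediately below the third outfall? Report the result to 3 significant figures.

Outfall 1: combined Q = 798.8 ML/d; C = (717.0·0.04700 + 81.80·9.850)/798.8 = 1.051 mg/L.
Outfall 2: combined Q = 877.0 ML/d; C = (798.8·1.051 + 78.20·2.210)/877.0 = 1.154 mg/L.
Outfall 3: combined Q = 988.0 ML/d; C = (877.0·1.154 + 111.0·7.270)/988.0 = 1.841 mg/L.

1.84 mg/L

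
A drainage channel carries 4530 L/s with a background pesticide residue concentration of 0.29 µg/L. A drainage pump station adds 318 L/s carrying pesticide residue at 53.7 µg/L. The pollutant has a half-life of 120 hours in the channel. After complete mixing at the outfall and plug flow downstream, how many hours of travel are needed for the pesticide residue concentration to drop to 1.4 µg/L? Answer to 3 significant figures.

Mass balance: C = (4530·0.2900 + 318.0·53.70) / 4848 = 18390/4848 = 3.793 µg/L.
Half-life 120 h → k = ln 2 / 120 = 0.005776 h⁻¹ = 0.1386 d⁻¹.
3.793·exp(−k·t) = 1.4 → t = ln(3.793/1.4)/k = 621200 s = 172.6 h.

173 h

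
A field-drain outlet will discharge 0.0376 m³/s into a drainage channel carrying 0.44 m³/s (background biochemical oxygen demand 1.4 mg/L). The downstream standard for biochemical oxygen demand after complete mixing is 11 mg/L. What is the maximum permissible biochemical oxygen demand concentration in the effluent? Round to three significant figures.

123 mg/L

At the limit, (Qr·Cr + Qe·Cₑ)/(Qr + Qe) = 11:
Cₑ = (0.4776·11 − 0.4400·1.400) / 0.03760 = 123.3 mg/L.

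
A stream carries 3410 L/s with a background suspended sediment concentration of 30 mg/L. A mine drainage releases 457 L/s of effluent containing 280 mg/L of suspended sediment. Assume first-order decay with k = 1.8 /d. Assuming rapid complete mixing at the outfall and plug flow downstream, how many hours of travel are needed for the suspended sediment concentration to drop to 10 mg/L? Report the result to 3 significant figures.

23.8 h

Conservation of mass: C = (3410·30.00 + 457.0·280.0) / 3867 = 230300/3867 = 59.54 mg/L.
59.54·exp(−k·t) = 10 → t = ln(59.54/10)/k = 85640 s = 23.79 h.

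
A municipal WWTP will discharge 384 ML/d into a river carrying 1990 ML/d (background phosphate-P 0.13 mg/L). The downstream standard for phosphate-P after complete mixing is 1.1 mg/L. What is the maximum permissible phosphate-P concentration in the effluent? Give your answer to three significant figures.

6.13 mg/L

At the limit, (Qr·Cr + Qe·Cₑ)/(Qr + Qe) = 1.1:
Cₑ = (2374·1.1 − 1990·0.1300) / 384.0 = 6.127 mg/L.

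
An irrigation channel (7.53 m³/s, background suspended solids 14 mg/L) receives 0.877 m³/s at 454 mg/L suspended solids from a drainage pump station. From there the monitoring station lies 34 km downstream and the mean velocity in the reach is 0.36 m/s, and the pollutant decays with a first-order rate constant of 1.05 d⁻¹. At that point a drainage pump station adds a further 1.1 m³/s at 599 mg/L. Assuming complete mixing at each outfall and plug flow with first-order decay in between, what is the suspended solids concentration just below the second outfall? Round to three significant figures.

86.1 mg/L

Mass balance: C = (7.530·14.00 + 0.8770·454.0) / 8.407 = 503.6/8.407 = 59.90 mg/L; combined flow 8.407 m³/s.
Travel time t = 34·1000 / 0.36 = 94440 s = 26.23 h.
First-order decay: C = 59.90·exp(−k·t) = 59.90·0.3173 = 19.01 mg/L.
At the second outfall, C = (8.407·19.01 + 1.100·599.0) / (8.407 + 1.100) = 86.12 mg/L.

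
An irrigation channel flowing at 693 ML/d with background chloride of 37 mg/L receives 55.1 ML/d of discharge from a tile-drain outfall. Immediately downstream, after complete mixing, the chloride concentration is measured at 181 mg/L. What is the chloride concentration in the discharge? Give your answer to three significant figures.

Mass balance: 693.0·37.00 + 55.10·Cₑ = 748.1·181.0
→ Cₑ = (748.1·181.0 − 693.0·37.00) / 55.10 = 1992 mg/L.

1990 mg/L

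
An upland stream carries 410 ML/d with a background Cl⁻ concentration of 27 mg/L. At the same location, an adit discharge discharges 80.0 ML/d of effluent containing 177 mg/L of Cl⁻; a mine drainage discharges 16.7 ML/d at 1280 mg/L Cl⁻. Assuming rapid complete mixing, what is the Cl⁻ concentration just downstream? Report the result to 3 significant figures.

92.0 mg/L

Mixed concentration C = ΣQC/ΣQ = (410.0·27.00 + 80.00·177.0 + 16.70·1280) / 506.7 = 46610/506.7 = 91.98 mg/L.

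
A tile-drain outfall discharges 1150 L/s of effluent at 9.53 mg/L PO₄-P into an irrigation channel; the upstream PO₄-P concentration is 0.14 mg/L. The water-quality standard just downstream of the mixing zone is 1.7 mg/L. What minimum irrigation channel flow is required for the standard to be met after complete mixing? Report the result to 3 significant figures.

Set C_mix = 1.7: (Q·0.1400 + 1150·9.530) / (Q + 1150) = 1.7
→ Q = 1150·(9.530 − 1.7)/(1.7 − 0.1400) = 5772 L/s.

5770 L/s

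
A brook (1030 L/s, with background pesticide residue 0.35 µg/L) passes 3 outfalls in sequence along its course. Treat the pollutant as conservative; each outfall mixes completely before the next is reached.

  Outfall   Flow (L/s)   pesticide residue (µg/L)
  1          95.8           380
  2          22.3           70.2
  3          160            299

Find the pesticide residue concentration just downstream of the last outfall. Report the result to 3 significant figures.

After outfall 1: Q = 1030 + 95.80 = 1126 L/s; C = (1030·0.3500 + 95.80·380.0)/1126 = 32.66 µg/L.
After outfall 2: Q = 1126 + 22.30 = 1148 L/s; C = (1126·32.66 + 22.30·70.20)/1148 = 33.39 µg/L.
After outfall 3: Q = 1148 + 160.0 = 1308 L/s; C = (1148·33.39 + 160.0·299.0)/1308 = 65.87 µg/L.

65.9 µg/L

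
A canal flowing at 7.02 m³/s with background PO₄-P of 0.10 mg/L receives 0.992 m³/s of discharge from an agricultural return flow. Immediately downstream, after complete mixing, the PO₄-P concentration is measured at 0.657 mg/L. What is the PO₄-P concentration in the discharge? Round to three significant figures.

Mass balance: 7.020·0.1000 + 0.9920·Cₑ = 8.012·0.6570
→ Cₑ = (8.012·0.6570 − 7.020·0.1000) / 0.9920 = 4.599 mg/L.

4.60 mg/L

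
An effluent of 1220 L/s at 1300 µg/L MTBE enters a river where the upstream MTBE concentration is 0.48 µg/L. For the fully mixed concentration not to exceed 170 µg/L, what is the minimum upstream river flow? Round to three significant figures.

Set C_mix = 170: (Q·0.4800 + 1220·1300) / (Q + 1220) = 170
→ Q = 1220·(1300 − 170)/(170 − 0.4800) = 8132 L/s.

8130 L/s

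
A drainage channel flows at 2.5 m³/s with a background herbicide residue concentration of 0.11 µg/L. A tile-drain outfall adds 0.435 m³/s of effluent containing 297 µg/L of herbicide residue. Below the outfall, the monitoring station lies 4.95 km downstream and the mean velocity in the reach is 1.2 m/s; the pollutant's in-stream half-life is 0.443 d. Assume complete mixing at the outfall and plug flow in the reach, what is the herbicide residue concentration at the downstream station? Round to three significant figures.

40.9 µg/L

Mixed concentration C = ΣQC/ΣQ = (2.500·0.1100 + 0.4350·297.0) / 2.935 = 129.5/2.935 = 44.11 µg/L.
Travel time t = 4.95·1000 / 1.2 = 4125 s = 1.146 h.
Half-life 0.443 d → k = ln 2 / 0.443 = 1.565 d⁻¹.
Applying C = C₀e^(−kt): 44.11 × 0.9280 = 40.94 µg/L.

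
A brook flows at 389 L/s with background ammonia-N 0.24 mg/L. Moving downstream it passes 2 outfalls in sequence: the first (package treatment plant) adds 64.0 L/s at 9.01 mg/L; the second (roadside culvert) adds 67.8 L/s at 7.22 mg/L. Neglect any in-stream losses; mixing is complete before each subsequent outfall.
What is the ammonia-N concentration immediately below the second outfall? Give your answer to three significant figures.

2.23 mg/L

Below outfall 1: Q → 453.0 L/s, C = (389.0·0.2400 + 64.00·9.010)/453.0 = 1.479 mg/L.
Below outfall 2: Q → 520.8 L/s, C = (453.0·1.479 + 67.80·7.220)/520.8 = 2.226 mg/L.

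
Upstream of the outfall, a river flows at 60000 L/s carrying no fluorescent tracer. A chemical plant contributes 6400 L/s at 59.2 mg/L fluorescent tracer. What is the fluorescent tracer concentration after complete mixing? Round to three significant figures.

5.71 mg/L

Mixed concentration C = ΣQC/ΣQ = (60000·0 + 6400·59.20) / 66400 = 378900/66400 = 5.706 mg/L.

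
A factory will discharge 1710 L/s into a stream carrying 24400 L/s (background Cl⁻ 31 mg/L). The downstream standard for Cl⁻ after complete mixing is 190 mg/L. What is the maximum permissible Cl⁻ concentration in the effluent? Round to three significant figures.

2460 mg/L

At the limit, (Qr·Cr + Qe·Cₑ)/(Qr + Qe) = 190:
Cₑ = (26110·190 − 24400·31.00) / 1710 = 2459 mg/L.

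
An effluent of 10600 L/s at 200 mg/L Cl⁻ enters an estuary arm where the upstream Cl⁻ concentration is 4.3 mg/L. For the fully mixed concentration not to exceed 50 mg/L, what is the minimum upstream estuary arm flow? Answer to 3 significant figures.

Set C_mix = 50: (Q·4.300 + 10600·200.0) / (Q + 10600) = 50
→ Q = 10600·(200.0 − 50)/(50 − 4.300) = 34790 L/s.

34800 L/s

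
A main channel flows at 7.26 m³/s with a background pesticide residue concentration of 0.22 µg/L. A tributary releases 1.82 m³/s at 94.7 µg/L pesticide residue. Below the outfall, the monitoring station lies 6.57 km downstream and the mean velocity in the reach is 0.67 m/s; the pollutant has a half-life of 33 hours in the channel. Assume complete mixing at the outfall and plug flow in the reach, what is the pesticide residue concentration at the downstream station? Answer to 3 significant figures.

Mixed concentration C = ΣQC/ΣQ = (7.260·0.2200 + 1.820·94.70) / 9.080 = 174.0/9.080 = 19.16 µg/L.
Travel time t = 6.57·1000 / 0.67 = 9806 s = 2.724 h.
Half-life 33 h → k = ln 2 / 33 = 0.02100 h⁻¹ = 0.5041 d⁻¹.
First-order decay: C = 19.16·exp(−k·t) = 19.16·0.9444 = 18.09 µg/L.

18.1 µg/L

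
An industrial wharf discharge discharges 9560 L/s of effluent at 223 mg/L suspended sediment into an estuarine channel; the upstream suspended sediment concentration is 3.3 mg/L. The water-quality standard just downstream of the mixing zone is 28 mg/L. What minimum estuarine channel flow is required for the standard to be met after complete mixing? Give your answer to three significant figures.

Set C_mix = 28: (Q·3.300 + 9560·223.0) / (Q + 9560) = 28
→ Q = 9560·(223.0 − 28)/(28 − 3.300) = 75470 L/s.

75500 L/s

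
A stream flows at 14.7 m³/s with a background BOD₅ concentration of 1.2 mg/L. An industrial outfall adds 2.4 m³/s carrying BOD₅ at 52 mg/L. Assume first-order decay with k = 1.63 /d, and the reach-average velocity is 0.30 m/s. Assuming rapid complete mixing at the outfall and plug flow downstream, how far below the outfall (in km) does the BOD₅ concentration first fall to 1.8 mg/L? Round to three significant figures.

Mixed concentration C = ΣQC/ΣQ = (14.70·1.200 + 2.400·52.00) / 17.10 = 142.4/17.10 = 8.330 mg/L.
Set 8.330·exp(−k·t) = 1.8 → t = ln(8.330/1.8)/k = 81210 s = 22.56 h.
Distance = v·t = 0.30·81210 = 24360 m = 24.36 km.

24.4 km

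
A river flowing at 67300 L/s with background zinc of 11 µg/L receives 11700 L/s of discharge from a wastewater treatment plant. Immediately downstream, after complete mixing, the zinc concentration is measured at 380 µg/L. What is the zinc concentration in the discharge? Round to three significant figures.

Mass balance: 67300·11.00 + 11700·Cₑ = 79000·380.0
→ Cₑ = (79000·380.0 − 67300·11.00) / 11700 = 2503 µg/L.

2500 µg/L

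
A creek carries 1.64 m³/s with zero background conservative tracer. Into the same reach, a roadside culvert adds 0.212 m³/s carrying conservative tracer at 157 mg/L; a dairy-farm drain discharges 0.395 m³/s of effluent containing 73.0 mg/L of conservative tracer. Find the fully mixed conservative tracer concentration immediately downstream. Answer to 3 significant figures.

27.6 mg/L

Conservation of mass: C = (1.640·0 + 0.2120·157.0 + 0.3950·73.00) / 2.247 = 62.12/2.247 = 27.65 mg/L.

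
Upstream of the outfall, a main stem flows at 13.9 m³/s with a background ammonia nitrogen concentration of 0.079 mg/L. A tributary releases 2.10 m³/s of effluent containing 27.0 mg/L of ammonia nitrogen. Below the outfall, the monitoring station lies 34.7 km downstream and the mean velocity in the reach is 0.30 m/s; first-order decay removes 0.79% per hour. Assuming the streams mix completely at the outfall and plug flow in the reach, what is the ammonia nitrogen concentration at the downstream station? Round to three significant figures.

Mass balance: C = (13.90·0.07900 + 2.100·27.00) / 16.00 = 57.80/16.00 = 3.612 mg/L.
Travel time t = 34.7·1000 / 0.30 = 115700 s = 32.13 h.
0.79%/h lost → k = −ln(1 − 0.0079) = 0.007931 h⁻¹.
After decay, C = 3.612 × e^(−kt) = 3.612 × 0.7750 = 2.800 mg/L.

2.80 mg/L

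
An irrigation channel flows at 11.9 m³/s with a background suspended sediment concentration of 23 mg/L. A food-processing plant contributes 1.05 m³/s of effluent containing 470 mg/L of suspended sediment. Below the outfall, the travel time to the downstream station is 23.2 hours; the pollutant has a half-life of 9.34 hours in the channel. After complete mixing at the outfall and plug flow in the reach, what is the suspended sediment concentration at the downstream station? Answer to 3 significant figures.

Mixed concentration C = ΣQC/ΣQ = (11.90·23.00 + 1.050·470.0) / 12.95 = 767.2/12.95 = 59.24 mg/L.
Half-life 9.34 h → k = ln 2 / 9.34 = 0.07421 h⁻¹ = 1.781 d⁻¹.
After decay, C = 59.24 × e^(−kt) = 59.24 × 0.1788 = 10.59 mg/L.

10.6 mg/L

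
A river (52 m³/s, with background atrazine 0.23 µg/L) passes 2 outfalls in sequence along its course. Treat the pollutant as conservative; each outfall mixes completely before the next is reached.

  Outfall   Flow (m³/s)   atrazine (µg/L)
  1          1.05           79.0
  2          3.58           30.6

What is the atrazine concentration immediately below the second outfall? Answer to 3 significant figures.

Outfall 1: combined Q = 53.05 m³/s; C = (52.00·0.2300 + 1.050·79.00)/53.05 = 1.789 µg/L.
Outfall 2: combined Q = 56.63 m³/s; C = (53.05·1.789 + 3.580·30.60)/56.63 = 3.610 µg/L.

3.61 µg/L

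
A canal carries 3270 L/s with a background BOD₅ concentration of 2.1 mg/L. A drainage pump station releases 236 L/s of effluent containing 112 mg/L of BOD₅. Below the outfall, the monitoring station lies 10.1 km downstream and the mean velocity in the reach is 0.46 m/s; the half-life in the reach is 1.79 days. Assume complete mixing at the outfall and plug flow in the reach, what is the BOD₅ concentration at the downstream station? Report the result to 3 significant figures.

Mixed concentration C = ΣQC/ΣQ = (3270·2.100 + 236.0·112.0) / 3506 = 33300/3506 = 9.498 mg/L.
Travel time t = 10.1·1000 / 0.46 = 21960 s = 6.099 h.
Half-life 1.79 d → k = ln 2 / 1.79 = 0.3872 d⁻¹.
Applying C = C₀e^(−kt): 9.498 × 0.9063 = 8.608 mg/L.

8.61 mg/L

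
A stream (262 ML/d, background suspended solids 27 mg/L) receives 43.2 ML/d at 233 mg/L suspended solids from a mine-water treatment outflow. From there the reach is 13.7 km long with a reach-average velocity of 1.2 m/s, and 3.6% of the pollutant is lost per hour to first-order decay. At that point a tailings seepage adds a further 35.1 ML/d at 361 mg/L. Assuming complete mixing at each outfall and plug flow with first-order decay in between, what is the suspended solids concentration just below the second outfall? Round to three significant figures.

82.1 mg/L

Conservation of mass: C = (262.0·27.00 + 43.20·233.0) / 305.2 = 17140/305.2 = 56.16 mg/L; combined flow 305.2 ML/d.
Travel time t = 13.7·1000 / 1.2 = 11420 s = 3.171 h.
3.6%/h lost → k = −ln(1 − 0.036) = 0.03666 h⁻¹.
After decay, C = 56.16 × e^(−kt) = 56.16 × 0.8902 = 49.99 mg/L.
At the second outfall, C = (305.2·49.99 + 35.10·361.0) / (305.2 + 35.10) = 82.07 mg/L.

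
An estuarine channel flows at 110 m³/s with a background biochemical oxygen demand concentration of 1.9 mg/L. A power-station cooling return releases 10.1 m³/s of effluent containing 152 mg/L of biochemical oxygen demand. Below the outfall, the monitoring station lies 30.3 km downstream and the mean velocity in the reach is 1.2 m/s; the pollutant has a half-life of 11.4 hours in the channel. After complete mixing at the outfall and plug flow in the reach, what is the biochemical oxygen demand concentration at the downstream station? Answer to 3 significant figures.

9.48 mg/L

Flow-weighted average: C = (110.0·1.900 + 10.10·152.0) / 120.1 = 1744/120.1 = 14.52 mg/L.
Travel time t = 30.3·1000 / 1.2 = 25250 s = 7.014 h.
Half-life 11.4 h → k = ln 2 / 11.4 = 0.06080 h⁻¹ = 1.459 d⁻¹.
After decay, C = 14.52 × e^(−kt) = 14.52 × 0.6528 = 9.481 mg/L.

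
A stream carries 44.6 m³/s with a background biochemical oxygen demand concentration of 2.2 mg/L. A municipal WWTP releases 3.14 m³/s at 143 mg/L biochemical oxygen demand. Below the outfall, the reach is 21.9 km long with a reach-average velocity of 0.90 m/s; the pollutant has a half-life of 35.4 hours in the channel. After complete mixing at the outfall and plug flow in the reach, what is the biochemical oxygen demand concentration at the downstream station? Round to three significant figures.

Flow-weighted average: C = (44.60·2.200 + 3.140·143.0) / 47.74 = 547.1/47.74 = 11.46 mg/L.
Travel time t = 21.9·1000 / 0.90 = 24330 s = 6.759 h.
Half-life 35.4 h → k = ln 2 / 35.4 = 0.01958 h⁻¹ = 0.4699 d⁻¹.
First-order decay: C = 11.46·exp(−k·t) = 11.46·0.8760 = 10.04 mg/L.

10.0 mg/L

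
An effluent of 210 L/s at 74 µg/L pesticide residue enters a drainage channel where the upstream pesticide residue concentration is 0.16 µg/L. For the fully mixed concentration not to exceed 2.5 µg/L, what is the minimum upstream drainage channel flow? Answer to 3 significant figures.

6420 L/s

Set C_mix = 2.5: (Q·0.1600 + 210.0·74.00) / (Q + 210.0) = 2.5
→ Q = 210.0·(74.00 − 2.5)/(2.5 − 0.1600) = 6417 L/s.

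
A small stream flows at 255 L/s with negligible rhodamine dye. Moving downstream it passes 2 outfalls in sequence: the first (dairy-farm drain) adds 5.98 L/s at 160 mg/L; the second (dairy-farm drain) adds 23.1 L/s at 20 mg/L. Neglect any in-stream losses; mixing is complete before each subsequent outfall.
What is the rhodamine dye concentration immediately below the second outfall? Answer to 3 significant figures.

4.99 mg/L

Outfall 1: combined Q = 261.0 L/s; C = (255.0·0 + 5.980·160.0)/261.0 = 3.666 mg/L.
Outfall 2: combined Q = 284.1 L/s; C = (261.0·3.666 + 23.10·20.00)/284.1 = 4.994 mg/L.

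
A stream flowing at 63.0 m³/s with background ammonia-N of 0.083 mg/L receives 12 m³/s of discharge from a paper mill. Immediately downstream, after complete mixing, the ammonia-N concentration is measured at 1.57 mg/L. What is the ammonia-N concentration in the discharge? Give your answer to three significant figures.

9.38 mg/L

Mass balance: 63.00·0.08300 + 12.00·Cₑ = 75.00·1.570
→ Cₑ = (75.00·1.570 − 63.00·0.08300) / 12.00 = 9.377 mg/L.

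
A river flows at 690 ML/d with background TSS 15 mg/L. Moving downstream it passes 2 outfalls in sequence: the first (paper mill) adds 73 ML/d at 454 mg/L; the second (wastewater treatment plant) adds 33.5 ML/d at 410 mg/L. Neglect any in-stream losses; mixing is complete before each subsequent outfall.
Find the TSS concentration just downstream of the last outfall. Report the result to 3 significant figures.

71.8 mg/L

Below outfall 1: Q → 763.0 ML/d, C = (690.0·15.00 + 73.00·454.0)/763.0 = 57.00 mg/L.
Below outfall 2: Q → 796.5 ML/d, C = (763.0·57.00 + 33.50·410.0)/796.5 = 71.85 mg/L.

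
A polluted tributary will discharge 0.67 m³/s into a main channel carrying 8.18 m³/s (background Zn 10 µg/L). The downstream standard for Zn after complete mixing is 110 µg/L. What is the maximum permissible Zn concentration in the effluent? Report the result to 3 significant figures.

At the limit, (Qr·Cr + Qe·Cₑ)/(Qr + Qe) = 110:
Cₑ = (8.850·110 − 8.180·10.00) / 0.6700 = 1331 µg/L.

1330 µg/L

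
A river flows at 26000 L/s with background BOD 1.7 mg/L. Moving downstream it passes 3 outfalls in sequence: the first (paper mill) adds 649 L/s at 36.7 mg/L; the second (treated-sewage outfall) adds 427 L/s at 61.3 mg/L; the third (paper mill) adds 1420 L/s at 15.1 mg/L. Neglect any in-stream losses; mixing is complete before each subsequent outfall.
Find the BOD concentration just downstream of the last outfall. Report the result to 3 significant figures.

Outfall 1: combined Q = 26650 L/s; C = (26000·1.700 + 649.0·36.70)/26650 = 2.552 mg/L.
Outfall 2: combined Q = 27080 L/s; C = (26650·2.552 + 427.0·61.30)/27080 = 3.479 mg/L.
Outfall 3: combined Q = 28500 L/s; C = (27080·3.479 + 1420·15.10)/28500 = 4.058 mg/L.

4.06 mg/L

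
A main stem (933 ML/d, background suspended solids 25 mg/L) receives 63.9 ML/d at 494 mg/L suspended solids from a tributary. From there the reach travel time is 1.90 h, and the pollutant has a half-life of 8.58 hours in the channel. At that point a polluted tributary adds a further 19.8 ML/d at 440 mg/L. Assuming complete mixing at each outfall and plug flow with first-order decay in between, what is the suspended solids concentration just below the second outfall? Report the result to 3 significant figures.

Mass balance: C = (933.0·25.00 + 63.90·494.0) / 996.9 = 54890/996.9 = 55.06 mg/L; combined flow 996.9 ML/d.
Half-life 8.58 h → k = ln 2 / 8.58 = 0.08079 h⁻¹ = 1.939 d⁻¹.
First-order decay: C = 55.06·exp(−k·t) = 55.06·0.8577 = 47.23 mg/L.
Second outfall: C = (996.9·47.23 + 19.80·440.0)/1017 = 54.88 mg/L.

54.9 mg/L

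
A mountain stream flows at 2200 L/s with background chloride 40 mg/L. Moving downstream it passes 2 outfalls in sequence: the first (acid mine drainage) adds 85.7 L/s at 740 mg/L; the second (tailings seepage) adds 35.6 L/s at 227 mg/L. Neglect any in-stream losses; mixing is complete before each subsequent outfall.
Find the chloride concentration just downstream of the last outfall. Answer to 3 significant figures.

68.7 mg/L

Outfall 1: combined Q = 2286 L/s; C = (2200·40.00 + 85.70·740.0)/2286 = 66.25 mg/L.
Outfall 2: combined Q = 2321 L/s; C = (2286·66.25 + 35.60·227.0)/2321 = 68.71 mg/L.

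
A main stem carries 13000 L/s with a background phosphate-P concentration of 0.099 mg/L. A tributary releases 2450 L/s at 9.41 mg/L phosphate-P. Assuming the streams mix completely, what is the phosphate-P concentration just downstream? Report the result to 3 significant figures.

Mixed concentration C = ΣQC/ΣQ = (13000·0.09900 + 2450·9.410) / 15450 = 24340/15450 = 1.576 mg/L.

1.58 mg/L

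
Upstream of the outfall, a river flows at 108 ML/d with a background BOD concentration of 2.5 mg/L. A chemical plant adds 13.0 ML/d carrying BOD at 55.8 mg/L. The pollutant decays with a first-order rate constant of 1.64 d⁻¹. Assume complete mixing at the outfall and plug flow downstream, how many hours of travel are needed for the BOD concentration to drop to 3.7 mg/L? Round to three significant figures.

11.7 h

After mixing, C = (108.0·2.500 + 13.00·55.80) / 121.0 = 995.4/121.0 = 8.226 mg/L.
8.226·exp(−k·t) = 3.7 → t = ln(8.226/3.7)/k = 42090 s = 11.69 h.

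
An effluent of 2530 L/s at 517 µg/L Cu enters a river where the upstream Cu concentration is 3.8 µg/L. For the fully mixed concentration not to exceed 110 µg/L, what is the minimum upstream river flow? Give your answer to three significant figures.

Set C_mix = 110: (Q·3.800 + 2530·517.0) / (Q + 2530) = 110
→ Q = 2530·(517.0 − 110)/(110 − 3.800) = 9696 L/s.

9700 L/s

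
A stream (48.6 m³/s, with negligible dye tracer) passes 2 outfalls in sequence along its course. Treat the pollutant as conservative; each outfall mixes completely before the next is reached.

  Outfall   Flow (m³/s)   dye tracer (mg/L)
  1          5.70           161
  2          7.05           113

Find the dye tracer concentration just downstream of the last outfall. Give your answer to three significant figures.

27.9 mg/L

After outfall 1: Q = 48.60 + 5.700 = 54.30 m³/s; C = (48.60·0 + 5.700·161.0)/54.30 = 16.90 mg/L.
After outfall 2: Q = 54.30 + 7.050 = 61.35 m³/s; C = (54.30·16.90 + 7.050·113.0)/61.35 = 27.94 mg/L.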